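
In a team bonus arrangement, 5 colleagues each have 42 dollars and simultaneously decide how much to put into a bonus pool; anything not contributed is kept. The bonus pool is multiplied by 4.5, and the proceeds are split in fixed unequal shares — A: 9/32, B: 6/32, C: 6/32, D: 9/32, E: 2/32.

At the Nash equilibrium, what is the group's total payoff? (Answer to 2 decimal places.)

A player with share s gets back 4.5·s per unit contributed, so full contribution is dominant for anyone with s > 1/4.5 = 0.2222 and zero contribution is dominant for anyone below.
A and D are above the threshold, contributing 42 each; the remaining 3 contribute 0. Total contributed: 84.
The bonus pool pays out 4.5 × 84 = 378.00 in total (split across the unequal shares, but the aggregate is all that matters for the group sum).
The 3 free-riders keep 42 each, adding 126. Group total = 126 + 378.00 = 504.00.

504.00 dollars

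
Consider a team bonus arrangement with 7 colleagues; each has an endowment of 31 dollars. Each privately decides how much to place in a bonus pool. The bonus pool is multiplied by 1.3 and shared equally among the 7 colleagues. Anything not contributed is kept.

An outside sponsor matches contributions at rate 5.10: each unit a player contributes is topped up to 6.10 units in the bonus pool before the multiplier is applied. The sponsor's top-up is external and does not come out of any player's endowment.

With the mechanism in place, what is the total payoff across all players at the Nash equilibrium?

Under the mechanism each unit contributed yields 1.3 × 6.10 / 7 = 1.1329 back to its contributor per unit of net cost, which exceeds 1, making full contribution the dominant choice for everyone.
At the Nash equilibrium everyone contributes 31. Group total payoff = 1.3 × 6.10 × 217 = 1720.81.

1720.81 dollars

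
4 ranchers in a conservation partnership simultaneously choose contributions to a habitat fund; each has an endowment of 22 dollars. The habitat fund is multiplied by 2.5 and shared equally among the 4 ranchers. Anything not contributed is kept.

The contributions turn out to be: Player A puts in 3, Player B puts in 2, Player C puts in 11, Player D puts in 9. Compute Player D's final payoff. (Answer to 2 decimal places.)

Total contributed: 3 + 2 + 11 + 9 = 25.
Each receives 2.5 × 25 / 4 = 15.63 from the habitat fund.
Player D keeps 22 − 9 = 13, so Player D's payoff is 13 + 15.63 = 28.63.

28.63 dollars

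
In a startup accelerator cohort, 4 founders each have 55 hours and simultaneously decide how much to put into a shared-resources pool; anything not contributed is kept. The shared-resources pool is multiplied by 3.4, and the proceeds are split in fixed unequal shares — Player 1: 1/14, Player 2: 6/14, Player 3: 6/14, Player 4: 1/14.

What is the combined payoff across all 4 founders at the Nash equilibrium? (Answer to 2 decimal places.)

Each unit j contributes comes back to j as 3.4 × (j's share), so j prefers to contribute only if that share exceeds 1/3.4 = 0.2941; otherwise keeping the unit dominates.
The shares above 0.2941 belong to Player 2 and Player 3, contributing 55 each; the remaining 2 contribute 0. Total contributed: 110.
The shared-resources pool pays out 3.4 × 110 = 374.00 in total (split across the unequal shares, but the aggregate is all that matters for the group sum).
The 2 free-riders keep 55 each, adding 110. Group total = 110 + 374.00 = 484.00.

484.00 hours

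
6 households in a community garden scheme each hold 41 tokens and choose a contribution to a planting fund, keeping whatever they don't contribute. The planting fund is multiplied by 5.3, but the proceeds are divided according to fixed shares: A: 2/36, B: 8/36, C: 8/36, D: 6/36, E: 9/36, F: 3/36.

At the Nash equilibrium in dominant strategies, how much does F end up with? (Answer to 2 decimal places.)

For player j, contributing a unit is worthwhile iff 5.3 × (j's share) ≥ 1, i.e. iff j's share is at least 0.1887.
B, C and E clear that bar, contributing 41 each; the remaining 3 contribute 0. Total contributed: 123.
F keeps 41 and receives 5.3 × 123 × 3/36 = 54.33 from the planting fund, for a payoff of 95.33.

95.33 tokens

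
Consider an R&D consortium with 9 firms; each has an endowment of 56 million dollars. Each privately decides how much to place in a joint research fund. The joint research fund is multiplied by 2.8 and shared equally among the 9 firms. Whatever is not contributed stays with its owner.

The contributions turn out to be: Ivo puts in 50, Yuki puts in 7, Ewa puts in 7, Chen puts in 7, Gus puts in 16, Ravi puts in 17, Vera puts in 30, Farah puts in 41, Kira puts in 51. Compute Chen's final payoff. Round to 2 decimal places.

119.31 million dollars

Total contributed: 50 + 7 + 7 + 7 + 16 + 17 + 30 + 41 + 51 = 226.
Each receives 2.8 × 226 / 9 = 70.31 from the joint research fund.
Chen keeps 56 − 7 = 49, so Chen's payoff is 49 + 70.31 = 119.31.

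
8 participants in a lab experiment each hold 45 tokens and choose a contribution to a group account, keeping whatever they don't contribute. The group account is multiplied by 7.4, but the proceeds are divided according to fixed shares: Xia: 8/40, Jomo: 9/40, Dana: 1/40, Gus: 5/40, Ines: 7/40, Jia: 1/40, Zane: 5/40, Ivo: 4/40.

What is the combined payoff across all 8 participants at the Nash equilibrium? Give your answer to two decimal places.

1224.00 tokens

Player j's private return per contributed unit is 7.4 × (j's share). Contributing is weakly dominant for j when that share is at least 1/7.4 = 0.1351, and contributing 0 is dominant otherwise.
The shares above 0.1351 belong to Xia, Jomo and Ines, contributing 45 each; the remaining 5 contribute 0. Total contributed: 135.
The group account pays out 7.4 × 135 = 999.00 in total (split across the unequal shares, but the aggregate is all that matters for the group sum).
The 5 free-riders keep 45 each, adding 225. Group total = 225 + 999.00 = 1224.00.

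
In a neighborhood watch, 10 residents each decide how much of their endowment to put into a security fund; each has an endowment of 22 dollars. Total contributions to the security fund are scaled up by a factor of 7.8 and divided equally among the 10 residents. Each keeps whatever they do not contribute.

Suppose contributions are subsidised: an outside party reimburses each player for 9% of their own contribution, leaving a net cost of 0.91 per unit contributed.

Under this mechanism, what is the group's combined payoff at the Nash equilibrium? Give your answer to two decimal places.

Even with the mechanism, each unit contributed returns only (7.8/10) / 0.91 = 0.8571 per unit of net cost, so contributing nothing is still dominant.
At the Nash equilibrium no one contributes; group total payoff = 10 × 22 = 220.

220.00 dollars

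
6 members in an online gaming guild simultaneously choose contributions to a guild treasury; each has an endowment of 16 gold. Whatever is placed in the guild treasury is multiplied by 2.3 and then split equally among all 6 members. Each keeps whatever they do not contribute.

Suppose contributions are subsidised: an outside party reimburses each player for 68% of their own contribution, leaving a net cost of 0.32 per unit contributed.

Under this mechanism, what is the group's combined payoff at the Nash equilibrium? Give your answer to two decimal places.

286.08 gold

Under the mechanism each unit contributed yields (2.3/6) / 0.32 = 1.1979 back to its contributor per unit of net cost, which exceeds 1, making full contribution the dominant choice for everyone.
At the Nash equilibrium everyone contributes 16. Group total payoff = 6 × (16 × 0.68 + 2.3 × 16) = 286.08.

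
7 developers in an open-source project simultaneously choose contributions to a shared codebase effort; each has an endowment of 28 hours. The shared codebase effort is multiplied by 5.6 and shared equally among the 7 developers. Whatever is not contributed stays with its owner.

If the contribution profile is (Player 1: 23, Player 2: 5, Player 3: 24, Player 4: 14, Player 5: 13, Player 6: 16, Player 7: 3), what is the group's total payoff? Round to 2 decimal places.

Total contributed: 23 + 5 + 24 + 14 + 13 + 16 + 3 = 98; total kept: 7 × 28 − 98 = 98.
The shared codebase effort pays out 5.6 × 98 = 548.80 in aggregate.
Group total = 98 + 548.80 = 646.80.

646.80 hours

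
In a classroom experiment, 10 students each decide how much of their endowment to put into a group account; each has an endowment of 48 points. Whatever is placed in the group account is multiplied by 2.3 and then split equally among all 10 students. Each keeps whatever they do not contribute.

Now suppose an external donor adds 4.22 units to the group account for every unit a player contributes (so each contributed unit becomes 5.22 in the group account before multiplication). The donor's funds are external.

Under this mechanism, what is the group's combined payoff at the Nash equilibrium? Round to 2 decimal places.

5762.88 points

The effective private return per unit is now 2.3 × 5.22 / 10 = 1.2006 > 1, so every player's dominant strategy flips to full contribution.
At the Nash equilibrium everyone contributes 48. Group total payoff = 2.3 × 5.22 × 480 = 5762.88.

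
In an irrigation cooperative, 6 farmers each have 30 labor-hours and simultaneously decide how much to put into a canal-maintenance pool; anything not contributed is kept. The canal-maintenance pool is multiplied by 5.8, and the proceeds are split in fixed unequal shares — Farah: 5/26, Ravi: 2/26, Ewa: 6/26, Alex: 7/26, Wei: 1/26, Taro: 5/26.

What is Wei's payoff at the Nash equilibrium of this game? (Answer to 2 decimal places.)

Each unit j contributes comes back to j as 5.8 × (j's share), so j prefers to contribute only if that share exceeds 1/5.8 = 0.1724; otherwise keeping the unit dominates.
Farah, Ewa, Alex and Taro are above the threshold, contributing 30 each; the remaining 2 contribute 0. Total contributed: 120.
Wei keeps 30 and receives 5.8 × 120 × 1/26 = 26.77 from the canal-maintenance pool, for a payoff of 56.77.

56.77 labor-hours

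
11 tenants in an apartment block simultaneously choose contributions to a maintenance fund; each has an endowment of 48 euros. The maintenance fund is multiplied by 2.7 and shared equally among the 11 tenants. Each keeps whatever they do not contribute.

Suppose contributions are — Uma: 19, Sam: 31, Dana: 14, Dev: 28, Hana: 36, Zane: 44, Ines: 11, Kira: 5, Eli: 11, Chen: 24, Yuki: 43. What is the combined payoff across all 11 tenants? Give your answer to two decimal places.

Total contributed: 19 + 31 + 14 + 28 + 36 + 44 + 11 + 5 + 11 + 24 + 43 = 266; total kept: 11 × 48 − 266 = 262.
The maintenance fund pays out 2.7 × 266 = 718.20 in aggregate.
Group total = 262 + 718.20 = 980.20.

980.20 euros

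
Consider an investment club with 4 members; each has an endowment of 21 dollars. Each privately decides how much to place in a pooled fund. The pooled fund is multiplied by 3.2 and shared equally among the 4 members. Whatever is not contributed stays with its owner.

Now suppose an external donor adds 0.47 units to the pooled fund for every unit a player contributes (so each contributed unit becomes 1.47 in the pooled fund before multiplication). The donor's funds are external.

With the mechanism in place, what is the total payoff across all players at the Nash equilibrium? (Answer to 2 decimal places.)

395.14 dollars

The effective private return per unit is now 3.2 × 1.47 / 4 = 1.1760 > 1, so every player's dominant strategy flips to full contribution.
At the Nash equilibrium everyone contributes 21. Group total payoff = 3.2 × 1.47 × 84 = 395.14.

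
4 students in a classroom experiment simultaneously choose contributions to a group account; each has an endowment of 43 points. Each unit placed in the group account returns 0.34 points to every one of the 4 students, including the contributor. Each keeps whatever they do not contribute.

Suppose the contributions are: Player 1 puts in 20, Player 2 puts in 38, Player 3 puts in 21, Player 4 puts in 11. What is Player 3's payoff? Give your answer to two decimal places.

Total contributed: 20 + 38 + 21 + 11 = 90.
Each receives 0.34 × 90 = 30.60 from the group account.
Player 3 keeps 43 − 21 = 22, so Player 3's payoff is 22 + 30.60 = 52.60.

52.60 points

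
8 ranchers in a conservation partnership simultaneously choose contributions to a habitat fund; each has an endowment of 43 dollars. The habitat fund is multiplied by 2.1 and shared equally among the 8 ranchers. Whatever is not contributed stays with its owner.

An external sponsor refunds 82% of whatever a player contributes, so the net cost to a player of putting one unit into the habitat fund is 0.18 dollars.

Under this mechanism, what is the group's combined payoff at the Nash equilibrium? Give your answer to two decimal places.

The effective private return per unit is now (2.1/8) / 0.18 = 1.4583 > 1, so every player's dominant strategy flips to full contribution.
So the Nash equilibrium is full contribution by all 8; the group earns 8 × (43 × 0.82 + 2.1 × 43) = 1004.48.

1004.48 dollars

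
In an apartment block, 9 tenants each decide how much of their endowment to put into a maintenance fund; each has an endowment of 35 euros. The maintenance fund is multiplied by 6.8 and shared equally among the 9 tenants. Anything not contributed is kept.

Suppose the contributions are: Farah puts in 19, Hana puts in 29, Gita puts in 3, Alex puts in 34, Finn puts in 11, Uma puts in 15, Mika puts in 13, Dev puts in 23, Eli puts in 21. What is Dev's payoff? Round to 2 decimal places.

138.93 euros

Total contributed: 19 + 29 + 3 + 34 + 11 + 15 + 13 + 23 + 21 = 168.
Each receives 6.8 × 168 / 9 = 126.93 from the maintenance fund.
Dev keeps 35 − 23 = 12, so Dev's payoff is 12 + 126.93 = 138.93.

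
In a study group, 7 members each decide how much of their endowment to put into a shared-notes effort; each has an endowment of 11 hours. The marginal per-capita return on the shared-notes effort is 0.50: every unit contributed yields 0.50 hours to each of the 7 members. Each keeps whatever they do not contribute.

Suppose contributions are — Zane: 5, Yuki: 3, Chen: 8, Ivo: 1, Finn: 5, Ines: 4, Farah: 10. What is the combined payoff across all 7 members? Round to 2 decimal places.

167.00 hours

Total contributed: 5 + 3 + 8 + 1 + 5 + 4 + 10 = 36; total kept: 7 × 11 − 36 = 41.
The shared-notes effort pays out 0.50 × 7 × 36 = 126.00 in aggregate.
Group total = 41 + 126.00 = 167.00.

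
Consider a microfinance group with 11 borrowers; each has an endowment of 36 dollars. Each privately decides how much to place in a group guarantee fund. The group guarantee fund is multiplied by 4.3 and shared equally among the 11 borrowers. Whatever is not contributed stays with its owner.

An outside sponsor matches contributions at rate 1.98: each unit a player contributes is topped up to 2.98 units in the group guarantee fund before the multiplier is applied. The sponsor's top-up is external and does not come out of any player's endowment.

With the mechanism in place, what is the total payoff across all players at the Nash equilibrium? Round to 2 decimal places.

With the mechanism, a contributed unit returns 4.3 × 2.98 / 11 = 1.1649 per unit of net cost to the contributor — now above 1 — so contributing fully is weakly dominant for every player.
At the Nash equilibrium everyone contributes 36. Group total payoff = 4.3 × 2.98 × 396 = 5074.34.

5074.34 dollars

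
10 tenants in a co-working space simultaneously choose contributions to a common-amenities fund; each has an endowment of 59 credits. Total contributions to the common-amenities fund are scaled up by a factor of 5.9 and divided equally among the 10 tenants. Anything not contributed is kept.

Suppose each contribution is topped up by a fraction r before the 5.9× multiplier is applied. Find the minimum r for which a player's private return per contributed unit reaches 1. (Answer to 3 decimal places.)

0.695

With matching at rate r, one contributed unit becomes (1 + r) in the common-amenities fund and returns 5.9 × (1 + r) / 10 to the contributor.
Setting this equal to 1: 1 + r = 10/5.9 = 1.6949.
So the minimum matching rate is r = 1.6949 − 1 = 0.695.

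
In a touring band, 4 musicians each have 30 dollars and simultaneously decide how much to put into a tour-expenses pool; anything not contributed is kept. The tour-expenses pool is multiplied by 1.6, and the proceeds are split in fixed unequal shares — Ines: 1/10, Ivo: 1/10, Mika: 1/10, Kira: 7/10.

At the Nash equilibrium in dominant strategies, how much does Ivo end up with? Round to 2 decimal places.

A player with share s gets back 1.6·s per unit contributed, so full contribution is dominant for anyone with s > 1/1.6 = 0.6250 and zero contribution is dominant for anyone below.
Kira alone (share 7/10) is above the threshold, contributing 30; the remaining 3 contribute 0. Total contributed: 30.
Ivo keeps 30 and receives 1.6 × 30 × 1/10 = 4.80 from the tour-expenses pool, for a payoff of 34.80.

34.80 dollars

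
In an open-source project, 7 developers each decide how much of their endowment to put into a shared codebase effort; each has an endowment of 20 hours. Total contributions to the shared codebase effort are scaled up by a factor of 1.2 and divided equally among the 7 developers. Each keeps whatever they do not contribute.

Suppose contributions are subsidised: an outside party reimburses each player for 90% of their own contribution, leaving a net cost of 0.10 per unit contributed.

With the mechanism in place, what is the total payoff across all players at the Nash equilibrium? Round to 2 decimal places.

With the mechanism, a contributed unit returns (1.2/7) / 0.10 = 1.7143 per unit of net cost to the contributor — now above 1 — so contributing fully is weakly dominant for every player.
So the Nash equilibrium is full contribution by all 7; the group earns 7 × (20 × 0.90 + 1.2 × 20) = 294.00.

294.00 hours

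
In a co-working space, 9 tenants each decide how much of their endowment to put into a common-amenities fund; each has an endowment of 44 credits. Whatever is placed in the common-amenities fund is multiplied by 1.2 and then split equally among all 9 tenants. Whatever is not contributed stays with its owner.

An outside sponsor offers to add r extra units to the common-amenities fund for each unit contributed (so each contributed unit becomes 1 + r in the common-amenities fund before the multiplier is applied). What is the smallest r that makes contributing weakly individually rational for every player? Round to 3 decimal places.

With matching at rate r, one contributed unit becomes (1 + r) in the common-amenities fund and returns 1.2 × (1 + r) / 9 to the contributor.
Setting this equal to 1: 1 + r = 9/1.2 = 7.5000.
So the minimum matching rate is r = 7.5000 − 1 = 6.500.

6.500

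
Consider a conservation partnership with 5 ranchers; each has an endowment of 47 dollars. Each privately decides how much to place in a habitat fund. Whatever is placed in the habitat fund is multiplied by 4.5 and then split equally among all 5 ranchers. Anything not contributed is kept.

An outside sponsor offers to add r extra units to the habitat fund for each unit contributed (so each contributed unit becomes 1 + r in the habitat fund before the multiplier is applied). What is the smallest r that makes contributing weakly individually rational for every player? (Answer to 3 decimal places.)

With matching at rate r, one contributed unit becomes (1 + r) in the habitat fund and returns 4.5 × (1 + r) / 5 to the contributor.
Setting this equal to 1: 1 + r = 5/4.5 = 1.1111.
So the minimum matching rate is r = 1.1111 − 1 = 0.111.

0.111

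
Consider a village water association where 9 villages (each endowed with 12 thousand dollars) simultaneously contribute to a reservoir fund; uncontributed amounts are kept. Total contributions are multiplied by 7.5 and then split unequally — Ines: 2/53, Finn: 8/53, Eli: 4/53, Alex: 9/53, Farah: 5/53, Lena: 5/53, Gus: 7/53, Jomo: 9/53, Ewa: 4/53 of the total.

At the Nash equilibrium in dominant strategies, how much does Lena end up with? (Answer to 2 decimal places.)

Each unit j contributes comes back to j as 7.5 × (j's share), so j prefers to contribute only if that share exceeds 1/7.5 = 0.1333; otherwise keeping the unit dominates.
The shares above 0.1333 belong to Finn, Alex and Jomo, contributing 12 each; the remaining 6 contribute 0. Total contributed: 36.
Lena keeps 12 and receives 7.5 × 36 × 5/53 = 25.47 from the reservoir fund, for a payoff of 37.47.

37.47 thousand dollars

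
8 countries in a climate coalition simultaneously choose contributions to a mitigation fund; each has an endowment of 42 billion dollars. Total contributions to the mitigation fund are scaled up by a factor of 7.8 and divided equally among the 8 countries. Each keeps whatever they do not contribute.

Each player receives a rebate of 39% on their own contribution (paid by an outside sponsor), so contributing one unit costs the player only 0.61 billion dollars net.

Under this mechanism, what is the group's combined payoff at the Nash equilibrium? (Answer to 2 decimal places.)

2751.84 billion dollars

Under the mechanism each unit contributed yields (7.8/8) / 0.61 = 1.5984 back to its contributor per unit of net cost, which exceeds 1, making full contribution the dominant choice for everyone.
At the Nash equilibrium everyone contributes 42. Group total payoff = 8 × (42 × 0.39 + 7.8 × 42) = 2751.84.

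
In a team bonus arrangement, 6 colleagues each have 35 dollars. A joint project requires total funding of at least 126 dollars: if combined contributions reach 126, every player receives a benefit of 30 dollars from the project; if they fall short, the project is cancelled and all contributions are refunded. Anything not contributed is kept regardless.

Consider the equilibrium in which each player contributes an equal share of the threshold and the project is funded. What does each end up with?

44 dollars

Equal share of the threshold: 126/6 = 21.
At this profile no one gains by cutting their contribution: any cut drops the total below 126, the project is cancelled, contributions are refunded, and the deviator ends with 35, which is less than 35 − 21 + 30 = 44. Contributing more than 21 just wastes the excess. So contributing exactly 21 is a best response.
Each player's payoff: 35 − 21 + 30 = 44.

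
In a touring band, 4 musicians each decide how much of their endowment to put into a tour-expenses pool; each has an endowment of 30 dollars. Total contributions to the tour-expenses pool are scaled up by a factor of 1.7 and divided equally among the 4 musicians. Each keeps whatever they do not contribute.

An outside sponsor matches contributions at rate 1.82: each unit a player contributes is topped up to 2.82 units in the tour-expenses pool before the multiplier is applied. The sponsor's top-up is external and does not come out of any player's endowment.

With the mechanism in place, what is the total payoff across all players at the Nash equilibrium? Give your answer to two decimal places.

With the mechanism, a contributed unit returns 1.7 × 2.82 / 4 = 1.1985 per unit of net cost to the contributor — now above 1 — so contributing fully is weakly dominant for every player.
So the Nash equilibrium is full contribution by all 4; the group earns 1.7 × 2.82 × 120 = 575.28.

575.28 dollars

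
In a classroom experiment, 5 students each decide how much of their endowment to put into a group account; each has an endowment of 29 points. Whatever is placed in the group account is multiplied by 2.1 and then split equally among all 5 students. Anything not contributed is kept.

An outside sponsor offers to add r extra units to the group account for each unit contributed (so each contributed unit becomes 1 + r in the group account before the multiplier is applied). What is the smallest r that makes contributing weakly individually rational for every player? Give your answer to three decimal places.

1.381

With matching at rate r, one contributed unit becomes (1 + r) in the group account and returns 2.1 × (1 + r) / 5 to the contributor.
Setting this equal to 1: 1 + r = 5/2.1 = 2.3810.
So the minimum matching rate is r = 2.3810 − 1 = 1.381.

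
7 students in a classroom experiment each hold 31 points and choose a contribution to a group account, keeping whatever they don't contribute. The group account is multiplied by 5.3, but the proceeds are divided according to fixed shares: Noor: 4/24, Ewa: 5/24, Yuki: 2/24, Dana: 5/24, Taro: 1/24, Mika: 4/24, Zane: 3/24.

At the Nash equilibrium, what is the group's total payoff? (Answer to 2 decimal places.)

A player with share s gets back 5.3·s per unit contributed, so full contribution is dominant for anyone with s > 1/5.3 = 0.1887 and zero contribution is dominant for anyone below.
Ewa and Dana are above the threshold, contributing 31 each; the remaining 5 contribute 0. Total contributed: 62.
The group account pays out 5.3 × 62 = 328.60 in total (split across the unequal shares, but the aggregate is all that matters for the group sum).
The 5 free-riders keep 31 each, adding 155. Group total = 155 + 328.60 = 483.60.

483.60 points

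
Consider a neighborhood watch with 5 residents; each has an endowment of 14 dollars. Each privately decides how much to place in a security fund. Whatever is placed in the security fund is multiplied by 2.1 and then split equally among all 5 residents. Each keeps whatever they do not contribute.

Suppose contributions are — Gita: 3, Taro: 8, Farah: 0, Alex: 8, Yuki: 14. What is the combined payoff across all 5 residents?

Total contributed: 3 + 8 + 0 + 8 + 14 = 33; total kept: 5 × 14 − 33 = 37.
The security fund pays out 2.1 × 33 = 69.30 in aggregate.
Group total = 37 + 69.30 = 106.30.

106.30 dollars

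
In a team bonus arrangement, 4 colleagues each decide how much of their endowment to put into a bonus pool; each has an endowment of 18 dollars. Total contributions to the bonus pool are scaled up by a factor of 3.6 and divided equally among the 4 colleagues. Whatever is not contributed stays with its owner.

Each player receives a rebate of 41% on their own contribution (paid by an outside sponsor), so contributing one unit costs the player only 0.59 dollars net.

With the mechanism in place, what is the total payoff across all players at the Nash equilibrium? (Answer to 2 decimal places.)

The effective private return per unit is now (3.6/4) / 0.59 = 1.5254 > 1, so every player's dominant strategy flips to full contribution.
So the Nash equilibrium is full contribution by all 4; the group earns 4 × (18 × 0.41 + 3.6 × 18) = 288.72.

288.72 dollars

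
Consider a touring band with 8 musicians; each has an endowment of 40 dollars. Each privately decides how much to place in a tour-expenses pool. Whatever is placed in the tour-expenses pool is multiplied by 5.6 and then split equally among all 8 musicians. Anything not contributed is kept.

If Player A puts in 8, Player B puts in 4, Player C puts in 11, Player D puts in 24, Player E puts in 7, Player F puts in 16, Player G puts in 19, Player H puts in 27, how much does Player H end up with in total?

94.20 dollars

Total contributed: 8 + 4 + 11 + 24 + 7 + 16 + 19 + 27 = 116.
Each receives 5.6 × 116 / 8 = 81.20 from the tour-expenses pool.
Player H keeps 40 − 27 = 13, so Player H's payoff is 13 + 81.20 = 94.20.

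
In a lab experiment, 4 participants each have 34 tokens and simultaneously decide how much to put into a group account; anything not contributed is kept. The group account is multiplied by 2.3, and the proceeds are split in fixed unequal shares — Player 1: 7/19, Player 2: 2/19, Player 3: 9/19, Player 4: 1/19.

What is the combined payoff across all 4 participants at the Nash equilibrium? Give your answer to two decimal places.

180.20 tokens

Player j's private return per contributed unit is 2.3 × (j's share). Contributing is weakly dominant for j when that share is at least 1/2.3 = 0.4348, and contributing 0 is dominant otherwise.
The only share above 0.4348 is Player 3's 9/19, contributing 34; the remaining 3 contribute 0. Total contributed: 34.
The group account pays out 2.3 × 34 = 78.20 in total (split across the unequal shares, but the aggregate is all that matters for the group sum).
The 3 free-riders keep 34 each, adding 102. Group total = 102 + 78.20 = 180.20.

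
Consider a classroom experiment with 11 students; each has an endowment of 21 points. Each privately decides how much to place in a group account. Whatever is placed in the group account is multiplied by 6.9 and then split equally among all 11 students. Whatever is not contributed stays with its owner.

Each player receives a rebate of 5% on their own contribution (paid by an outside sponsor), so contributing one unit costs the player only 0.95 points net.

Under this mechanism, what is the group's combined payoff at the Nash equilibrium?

231.00 points

Even with the mechanism, each unit contributed returns only (6.9/11) / 0.95 = 0.6603 per unit of net cost, so contributing nothing is still dominant.
At the Nash equilibrium no one contributes; group total payoff = 11 × 21 = 231.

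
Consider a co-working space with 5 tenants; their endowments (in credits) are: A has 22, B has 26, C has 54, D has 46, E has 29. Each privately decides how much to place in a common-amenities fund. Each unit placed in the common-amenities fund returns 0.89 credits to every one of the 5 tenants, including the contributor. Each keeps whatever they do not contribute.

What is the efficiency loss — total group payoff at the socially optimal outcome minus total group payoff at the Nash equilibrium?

The private return per contributed unit is 0.89 < 1 for everyone, so the Nash equilibrium is zero contribution and the group total is Σ E_j = 22 + 26 + 54 + 46 + 29 = 177.
Each contributed unit returns 4.450 to the group, so the social optimum is full contribution by everyone: group total = 4.450 × 177 = 787.65.
Efficiency loss = (4.450 − 1) × 177 = 610.65.

610.65 credits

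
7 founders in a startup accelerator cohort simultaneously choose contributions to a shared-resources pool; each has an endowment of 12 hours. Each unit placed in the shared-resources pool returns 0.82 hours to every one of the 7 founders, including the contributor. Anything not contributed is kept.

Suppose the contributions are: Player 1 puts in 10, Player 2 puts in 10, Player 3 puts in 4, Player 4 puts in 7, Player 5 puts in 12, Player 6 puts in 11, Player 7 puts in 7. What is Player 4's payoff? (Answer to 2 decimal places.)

55.02 hours

Total contributed: 10 + 10 + 4 + 7 + 12 + 11 + 7 = 61.
Each receives 0.82 × 61 = 50.02 from the shared-resources pool.
Player 4 keeps 12 − 7 = 5, so Player 4's payoff is 5 + 50.02 = 55.02.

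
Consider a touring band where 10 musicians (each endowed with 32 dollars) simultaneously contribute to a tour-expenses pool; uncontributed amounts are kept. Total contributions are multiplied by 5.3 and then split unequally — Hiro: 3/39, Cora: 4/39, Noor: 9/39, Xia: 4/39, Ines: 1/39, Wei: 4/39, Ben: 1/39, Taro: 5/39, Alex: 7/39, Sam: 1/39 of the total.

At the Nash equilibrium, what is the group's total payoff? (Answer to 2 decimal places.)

A player with share s gets back 5.3·s per unit contributed, so full contribution is dominant for anyone with s > 1/5.3 = 0.1887 and zero contribution is dominant for anyone below.
Noor alone (share 9/39) is above the threshold, contributing 32; the remaining 9 contribute 0. Total contributed: 32.
The tour-expenses pool pays out 5.3 × 32 = 169.60 in total (split across the unequal shares, but the aggregate is all that matters for the group sum).
The 9 free-riders keep 32 each, adding 288. Group total = 288 + 169.60 = 457.60.

457.60 dollars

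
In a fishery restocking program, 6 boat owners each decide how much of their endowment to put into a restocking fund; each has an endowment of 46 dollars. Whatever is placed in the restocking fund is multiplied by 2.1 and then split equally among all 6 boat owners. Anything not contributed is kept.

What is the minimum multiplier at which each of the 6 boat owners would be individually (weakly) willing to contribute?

A contributed unit returns (multiplier)/6 to its contributor.
This reaches 1 exactly when the multiplier is 6.

6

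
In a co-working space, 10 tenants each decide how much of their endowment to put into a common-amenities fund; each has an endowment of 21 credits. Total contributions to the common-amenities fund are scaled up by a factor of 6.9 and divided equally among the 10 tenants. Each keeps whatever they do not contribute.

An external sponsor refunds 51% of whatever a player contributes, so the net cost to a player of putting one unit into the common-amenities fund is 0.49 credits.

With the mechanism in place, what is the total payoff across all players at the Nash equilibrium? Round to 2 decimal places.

The effective private return per unit is now (6.9/10) / 0.49 = 1.4082 > 1, so every player's dominant strategy flips to full contribution.
At the Nash equilibrium everyone contributes 21. Group total payoff = 10 × (21 × 0.51 + 6.9 × 21) = 1556.10.

1556.10 credits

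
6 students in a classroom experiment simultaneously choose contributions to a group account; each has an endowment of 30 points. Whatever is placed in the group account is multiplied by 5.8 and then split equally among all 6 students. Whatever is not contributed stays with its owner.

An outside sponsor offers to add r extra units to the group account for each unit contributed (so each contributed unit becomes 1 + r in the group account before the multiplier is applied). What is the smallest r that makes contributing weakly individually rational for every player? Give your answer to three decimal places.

With matching at rate r, one contributed unit becomes (1 + r) in the group account and returns 5.8 × (1 + r) / 6 to the contributor.
Setting this equal to 1: 1 + r = 6/5.8 = 1.0345.
So the minimum matching rate is r = 1.0345 − 1 = 0.034.

0.034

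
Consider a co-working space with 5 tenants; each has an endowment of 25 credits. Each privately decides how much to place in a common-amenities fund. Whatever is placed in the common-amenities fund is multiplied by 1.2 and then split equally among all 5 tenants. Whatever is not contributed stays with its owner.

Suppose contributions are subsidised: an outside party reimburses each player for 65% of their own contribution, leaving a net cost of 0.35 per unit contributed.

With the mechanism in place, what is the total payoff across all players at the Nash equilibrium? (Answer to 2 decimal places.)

125.00 credits

The effective private return is (1.2/5) / 0.35 = 0.6857, which is still under 1, so the mechanism doesn't change anyone's dominant strategy: zero contribution.
At the Nash equilibrium no one contributes; group total payoff = 5 × 25 = 125.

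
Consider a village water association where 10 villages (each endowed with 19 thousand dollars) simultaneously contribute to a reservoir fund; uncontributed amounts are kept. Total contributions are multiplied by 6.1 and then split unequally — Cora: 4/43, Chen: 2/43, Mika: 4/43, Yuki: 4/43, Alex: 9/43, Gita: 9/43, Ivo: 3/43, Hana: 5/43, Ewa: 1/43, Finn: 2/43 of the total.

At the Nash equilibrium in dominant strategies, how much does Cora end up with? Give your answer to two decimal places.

40.56 thousand dollars

Player j's private return per contributed unit is 6.1 × (j's share). Contributing is weakly dominant for j when that share is at least 1/6.1 = 0.1639, and contributing 0 is dominant otherwise.
The shares above 0.1639 belong to Alex and Gita, contributing 19 each; the remaining 8 contribute 0. Total contributed: 38.
Cora keeps 19 and receives 6.1 × 38 × 4/43 = 21.56 from the reservoir fund, for a payoff of 40.56.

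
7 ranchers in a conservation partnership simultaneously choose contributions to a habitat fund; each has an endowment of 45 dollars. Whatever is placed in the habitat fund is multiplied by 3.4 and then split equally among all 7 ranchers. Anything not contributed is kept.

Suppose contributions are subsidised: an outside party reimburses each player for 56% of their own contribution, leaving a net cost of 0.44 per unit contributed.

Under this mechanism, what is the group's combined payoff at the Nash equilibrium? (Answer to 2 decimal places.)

1247.40 dollars

Under the mechanism each unit contributed yields (3.4/7) / 0.44 = 1.1039 back to its contributor per unit of net cost, which exceeds 1, making full contribution the dominant choice for everyone.
So the Nash equilibrium is full contribution by all 7; the group earns 7 × (45 × 0.56 + 3.4 × 45) = 1247.40.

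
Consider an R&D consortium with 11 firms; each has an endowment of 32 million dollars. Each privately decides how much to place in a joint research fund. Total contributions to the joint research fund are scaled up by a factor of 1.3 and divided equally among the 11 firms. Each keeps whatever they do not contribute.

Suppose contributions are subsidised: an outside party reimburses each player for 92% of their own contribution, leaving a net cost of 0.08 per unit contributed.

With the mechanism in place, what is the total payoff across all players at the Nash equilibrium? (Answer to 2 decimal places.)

781.44 million dollars

The effective private return per unit is now (1.3/11) / 0.08 = 1.4773 > 1, so every player's dominant strategy flips to full contribution.
At the Nash equilibrium everyone contributes 32. Group total payoff = 11 × (32 × 0.92 + 1.3 × 32) = 781.44.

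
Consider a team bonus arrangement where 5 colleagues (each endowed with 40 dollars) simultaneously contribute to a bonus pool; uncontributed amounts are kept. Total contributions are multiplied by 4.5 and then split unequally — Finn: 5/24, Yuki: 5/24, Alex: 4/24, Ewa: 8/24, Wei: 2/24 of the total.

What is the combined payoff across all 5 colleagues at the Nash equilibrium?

340.00 dollars

Player j's private return per contributed unit is 4.5 × (j's share). Contributing is weakly dominant for j when that share is at least 1/4.5 = 0.2222, and contributing 0 is dominant otherwise.
Ewa alone (share 8/24) is above the threshold, contributing 40; the remaining 4 contribute 0. Total contributed: 40.
The bonus pool pays out 4.5 × 40 = 180.00 in total (split across the unequal shares, but the aggregate is all that matters for the group sum).
The 4 free-riders keep 40 each, adding 160. Group total = 160 + 180.00 = 340.00.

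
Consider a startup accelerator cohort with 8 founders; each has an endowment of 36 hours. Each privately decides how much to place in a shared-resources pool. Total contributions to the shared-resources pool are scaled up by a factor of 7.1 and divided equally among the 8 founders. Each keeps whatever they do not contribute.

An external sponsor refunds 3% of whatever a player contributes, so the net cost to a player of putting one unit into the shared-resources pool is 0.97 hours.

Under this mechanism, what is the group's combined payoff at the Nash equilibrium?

With the mechanism, a contributed unit returns (7.1/8) / 0.97 = 0.9149 per unit of net cost — still below 1 — so contributing 0 remains dominant for every player.
Everyone keeps their endowment and the group total is 8 × 36 = 288.

288.00 hours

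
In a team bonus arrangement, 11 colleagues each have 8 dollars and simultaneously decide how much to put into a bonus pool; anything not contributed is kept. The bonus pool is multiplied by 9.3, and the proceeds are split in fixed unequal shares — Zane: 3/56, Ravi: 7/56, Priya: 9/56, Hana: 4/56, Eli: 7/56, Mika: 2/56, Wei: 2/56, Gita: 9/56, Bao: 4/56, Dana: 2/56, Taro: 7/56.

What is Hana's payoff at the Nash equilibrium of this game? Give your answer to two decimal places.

34.57 dollars

For player j, contributing a unit is worthwhile iff 9.3 × (j's share) ≥ 1, i.e. iff j's share is at least 0.1075.
Ravi, Priya, Eli, Gita and Taro are above the threshold, contributing 8 each; the remaining 6 contribute 0. Total contributed: 40.
Hana keeps 8 and receives 9.3 × 40 × 4/56 = 26.57 from the bonus pool, for a payoff of 34.57.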